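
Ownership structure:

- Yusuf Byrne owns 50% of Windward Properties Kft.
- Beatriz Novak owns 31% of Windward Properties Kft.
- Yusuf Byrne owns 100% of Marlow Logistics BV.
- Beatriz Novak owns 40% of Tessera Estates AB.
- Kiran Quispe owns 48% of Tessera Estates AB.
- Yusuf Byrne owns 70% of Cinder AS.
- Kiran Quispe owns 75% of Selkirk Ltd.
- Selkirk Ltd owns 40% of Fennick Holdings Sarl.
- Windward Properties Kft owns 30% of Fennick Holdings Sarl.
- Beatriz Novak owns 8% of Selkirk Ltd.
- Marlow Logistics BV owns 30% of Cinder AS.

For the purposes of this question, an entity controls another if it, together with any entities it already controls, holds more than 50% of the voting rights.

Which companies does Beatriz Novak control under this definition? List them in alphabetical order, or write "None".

None

Beatriz's largest direct stake is 40% in Tessera, which does not meet the threshold.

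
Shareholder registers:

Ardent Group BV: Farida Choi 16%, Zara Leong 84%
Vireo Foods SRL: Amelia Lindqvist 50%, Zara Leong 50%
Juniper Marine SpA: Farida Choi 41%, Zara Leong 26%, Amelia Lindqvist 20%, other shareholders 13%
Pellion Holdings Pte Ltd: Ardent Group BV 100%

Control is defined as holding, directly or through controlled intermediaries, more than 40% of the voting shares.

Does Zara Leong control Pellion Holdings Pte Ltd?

Yes

Zara holds 84% of Ardent, so Zara controls Ardent.
Ardent holds 100% of Pellion, so Zara controls Pellion.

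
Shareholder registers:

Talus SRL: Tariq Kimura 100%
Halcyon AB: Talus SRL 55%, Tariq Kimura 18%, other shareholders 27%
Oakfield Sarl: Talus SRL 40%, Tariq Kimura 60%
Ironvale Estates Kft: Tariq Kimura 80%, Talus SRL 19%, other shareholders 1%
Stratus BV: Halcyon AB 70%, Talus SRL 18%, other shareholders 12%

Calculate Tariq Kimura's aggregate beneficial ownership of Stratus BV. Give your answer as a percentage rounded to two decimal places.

Tariq reaches Stratus along 3 paths.
Via Talus → Halcyon: 100% × 55% × 70% = 38.5%.
Via Halcyon: 18% × 70% = 12.6%.
Via Talus: 100% × 18% = 18%.
Total: 38.5% + 12.6% + 18% = 69.1%.
Rounded: 69.10%.

69.10%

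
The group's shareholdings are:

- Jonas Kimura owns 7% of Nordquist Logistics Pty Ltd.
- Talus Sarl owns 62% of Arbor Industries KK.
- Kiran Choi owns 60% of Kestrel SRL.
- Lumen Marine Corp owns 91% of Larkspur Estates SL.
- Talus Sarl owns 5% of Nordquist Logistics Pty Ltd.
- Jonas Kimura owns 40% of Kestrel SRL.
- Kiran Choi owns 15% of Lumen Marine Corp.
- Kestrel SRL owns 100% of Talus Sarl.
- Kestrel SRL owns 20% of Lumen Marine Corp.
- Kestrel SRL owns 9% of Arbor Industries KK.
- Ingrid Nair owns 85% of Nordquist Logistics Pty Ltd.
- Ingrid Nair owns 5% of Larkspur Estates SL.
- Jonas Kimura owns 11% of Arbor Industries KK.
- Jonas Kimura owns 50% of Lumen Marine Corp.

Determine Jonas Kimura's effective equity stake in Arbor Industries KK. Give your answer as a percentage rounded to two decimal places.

39.40%

Jonas reaches Arbor along 3 paths.
Direct stake: 11% = 11%.
Via Kestrel: 40% × 9% = 3.6%.
Via Kestrel → Talus: 40% × 100% × 62% = 24.8%.
Total: 11% + 3.6% + 24.8% = 39.4%.
Rounded: 39.40%.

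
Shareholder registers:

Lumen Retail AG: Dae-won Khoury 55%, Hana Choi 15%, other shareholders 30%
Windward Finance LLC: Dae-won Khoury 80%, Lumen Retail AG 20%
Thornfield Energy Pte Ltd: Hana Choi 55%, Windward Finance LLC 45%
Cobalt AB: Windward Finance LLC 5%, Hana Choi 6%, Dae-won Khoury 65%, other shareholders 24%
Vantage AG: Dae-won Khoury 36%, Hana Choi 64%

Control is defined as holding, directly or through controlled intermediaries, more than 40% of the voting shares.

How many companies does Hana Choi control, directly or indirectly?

Hana holds 55% of Thornfield, so Hana controls Thornfield.
Hana holds 64% of Vantage, so Hana controls Vantage.
No other company's threshold is met.
Hana controls 2 companies.

2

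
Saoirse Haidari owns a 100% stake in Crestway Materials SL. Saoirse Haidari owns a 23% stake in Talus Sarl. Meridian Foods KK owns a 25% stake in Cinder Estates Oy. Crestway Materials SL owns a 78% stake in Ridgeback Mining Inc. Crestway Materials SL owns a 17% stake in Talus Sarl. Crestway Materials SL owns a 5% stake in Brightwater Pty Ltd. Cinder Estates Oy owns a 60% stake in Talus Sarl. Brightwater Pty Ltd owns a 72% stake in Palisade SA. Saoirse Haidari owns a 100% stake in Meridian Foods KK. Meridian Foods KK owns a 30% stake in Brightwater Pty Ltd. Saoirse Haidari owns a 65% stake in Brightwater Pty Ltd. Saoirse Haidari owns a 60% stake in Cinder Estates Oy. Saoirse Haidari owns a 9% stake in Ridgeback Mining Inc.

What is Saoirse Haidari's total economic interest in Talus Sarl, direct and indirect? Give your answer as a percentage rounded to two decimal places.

91.00%

Saoirse reaches Talus along 4 paths.
Direct stake: 23% = 23%.
Via Crestway: 100% × 17% = 17%.
Via Meridian → Cinder: 100% × 25% × 60% = 15%.
Via Cinder: 60% × 60% = 36%.
Total: 23% + 17% + 15% + 36% = 91%.
Rounded: 91.00%.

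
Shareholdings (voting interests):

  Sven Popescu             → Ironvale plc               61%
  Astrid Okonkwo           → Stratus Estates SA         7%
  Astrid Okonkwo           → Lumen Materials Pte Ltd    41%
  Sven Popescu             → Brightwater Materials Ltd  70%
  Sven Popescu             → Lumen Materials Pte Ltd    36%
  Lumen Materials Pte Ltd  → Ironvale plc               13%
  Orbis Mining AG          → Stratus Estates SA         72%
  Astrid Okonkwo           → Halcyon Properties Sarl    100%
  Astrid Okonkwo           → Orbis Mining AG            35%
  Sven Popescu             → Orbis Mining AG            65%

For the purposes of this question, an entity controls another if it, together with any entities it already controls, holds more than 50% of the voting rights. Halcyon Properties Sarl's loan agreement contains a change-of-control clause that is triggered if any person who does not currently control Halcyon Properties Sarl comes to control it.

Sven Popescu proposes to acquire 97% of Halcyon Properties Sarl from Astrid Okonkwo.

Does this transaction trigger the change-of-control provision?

The purchase adds only to Sven's holdings (Astrid's stake shrinks), so Sven is the only person who could newly come to control Halcyon.
Sven holds 70% of Brightwater, so Sven controls Brightwater.
Sven holds 65% of Orbis, so Sven controls Orbis.
Sven holds 61% of Ironvale, so Sven controls Ironvale.
Orbis holds 72% of Stratus, so Sven controls Stratus.
Neither Sven nor any entity Sven controls holds any voting interest in Halcyon.
So before the transaction, Sven does not control Halcyon.
After the purchase, Sven holds 97% of Halcyon directly, and Astrid's stake falls to 3%.
Sven holds 97% of Halcyon, so Sven controls Halcyon.
Sven did not control Halcyon before and does after, so the clause is triggered.

Yes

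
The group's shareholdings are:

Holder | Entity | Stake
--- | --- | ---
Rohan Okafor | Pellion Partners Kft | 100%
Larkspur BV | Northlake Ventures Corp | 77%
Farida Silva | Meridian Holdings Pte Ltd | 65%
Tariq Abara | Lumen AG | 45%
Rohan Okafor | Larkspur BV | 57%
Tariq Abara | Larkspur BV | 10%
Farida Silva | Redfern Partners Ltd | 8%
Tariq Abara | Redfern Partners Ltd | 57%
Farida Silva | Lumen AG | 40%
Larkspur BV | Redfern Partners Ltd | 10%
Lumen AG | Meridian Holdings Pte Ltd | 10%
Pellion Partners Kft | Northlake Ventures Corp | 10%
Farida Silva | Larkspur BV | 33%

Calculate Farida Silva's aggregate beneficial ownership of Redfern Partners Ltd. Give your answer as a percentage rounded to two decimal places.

11.30%

Farida reaches Redfern along 2 paths.
Direct stake: 8% = 8%.
Via Larkspur: 33% × 10% = 3.3%.
Total: 8% + 3.3% = 11.3%.
Rounded: 11.30%.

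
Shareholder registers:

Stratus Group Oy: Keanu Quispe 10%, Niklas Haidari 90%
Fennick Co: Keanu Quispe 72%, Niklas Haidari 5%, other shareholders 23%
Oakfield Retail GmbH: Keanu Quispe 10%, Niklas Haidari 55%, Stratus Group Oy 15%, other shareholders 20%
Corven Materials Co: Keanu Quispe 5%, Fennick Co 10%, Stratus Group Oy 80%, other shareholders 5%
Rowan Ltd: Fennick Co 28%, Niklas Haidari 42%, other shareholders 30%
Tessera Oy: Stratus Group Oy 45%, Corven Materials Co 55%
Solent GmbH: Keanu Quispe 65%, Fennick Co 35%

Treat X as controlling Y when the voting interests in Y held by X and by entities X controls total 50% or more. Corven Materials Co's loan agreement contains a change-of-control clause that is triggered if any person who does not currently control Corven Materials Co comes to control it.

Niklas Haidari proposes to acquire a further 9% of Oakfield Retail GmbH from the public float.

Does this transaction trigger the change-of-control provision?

No

The purchase changes only Niklas's holdings, so Niklas is the only person who could newly come to control Corven.
Niklas holds 90% of Stratus, so Niklas controls Stratus.
Stratus holds 80% of Corven, so Niklas controls Corven.
So Niklas already controls Corven before the transaction.
After the purchase, Niklas's direct stake in Oakfield rises to 55% + 9% = 64%.
Niklas controlled Corven already, so this is not a new person acquiring control; every other person's position is unchanged or reduced.
No new person acquires control, so the clause is not triggered.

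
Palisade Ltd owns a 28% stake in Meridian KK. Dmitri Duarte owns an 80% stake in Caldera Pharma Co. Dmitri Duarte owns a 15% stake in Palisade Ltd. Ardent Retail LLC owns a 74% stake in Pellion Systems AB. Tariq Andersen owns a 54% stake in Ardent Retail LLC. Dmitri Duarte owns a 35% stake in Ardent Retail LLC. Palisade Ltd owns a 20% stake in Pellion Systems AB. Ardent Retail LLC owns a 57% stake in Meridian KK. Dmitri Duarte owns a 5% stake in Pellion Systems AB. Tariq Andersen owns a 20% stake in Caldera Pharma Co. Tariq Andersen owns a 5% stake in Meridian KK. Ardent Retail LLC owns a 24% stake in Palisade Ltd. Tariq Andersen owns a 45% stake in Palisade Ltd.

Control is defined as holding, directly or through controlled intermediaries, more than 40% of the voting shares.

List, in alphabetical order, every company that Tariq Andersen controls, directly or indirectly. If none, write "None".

Tariq holds 54% of Ardent, so Tariq controls Ardent.
Ardent and Tariq together hold 24% + 45% = 69% of Palisade, so Tariq controls Palisade.
Ardent and Palisade together hold 74% + 20% = 94% of Pellion, so Tariq controls Pellion.
Tariq and Palisade and Ardent together hold 5% + 28% + 57% = 90% of Meridian, so Tariq controls Meridian.
No other company's threshold is met.

Ardent Retail LLC, Meridian KK, Palisade Ltd, Pellion Systems AB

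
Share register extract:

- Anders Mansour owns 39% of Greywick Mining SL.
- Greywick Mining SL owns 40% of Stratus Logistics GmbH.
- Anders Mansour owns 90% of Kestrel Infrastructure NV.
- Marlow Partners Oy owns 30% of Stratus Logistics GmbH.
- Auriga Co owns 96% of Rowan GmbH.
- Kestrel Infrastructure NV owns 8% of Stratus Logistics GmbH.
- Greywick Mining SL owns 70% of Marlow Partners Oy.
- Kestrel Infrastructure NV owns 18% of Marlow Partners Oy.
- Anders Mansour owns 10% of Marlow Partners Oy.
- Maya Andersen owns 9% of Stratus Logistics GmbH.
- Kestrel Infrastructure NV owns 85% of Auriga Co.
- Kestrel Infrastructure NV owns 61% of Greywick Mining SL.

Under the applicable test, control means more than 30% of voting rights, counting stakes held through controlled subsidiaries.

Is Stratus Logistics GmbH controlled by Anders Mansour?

Anders holds 90% of Kestrel, so Anders controls Kestrel.
Kestrel and Anders together hold 61% + 39% = 100% of Greywick, so Anders controls Greywick.
Kestrel and Anders and Greywick together hold 18% + 10% + 70% = 98% of Marlow, so Anders controls Marlow.
Marlow and Greywick and Kestrel together hold 30% + 40% + 8% = 78% of Stratus, so Anders controls Stratus.

Yes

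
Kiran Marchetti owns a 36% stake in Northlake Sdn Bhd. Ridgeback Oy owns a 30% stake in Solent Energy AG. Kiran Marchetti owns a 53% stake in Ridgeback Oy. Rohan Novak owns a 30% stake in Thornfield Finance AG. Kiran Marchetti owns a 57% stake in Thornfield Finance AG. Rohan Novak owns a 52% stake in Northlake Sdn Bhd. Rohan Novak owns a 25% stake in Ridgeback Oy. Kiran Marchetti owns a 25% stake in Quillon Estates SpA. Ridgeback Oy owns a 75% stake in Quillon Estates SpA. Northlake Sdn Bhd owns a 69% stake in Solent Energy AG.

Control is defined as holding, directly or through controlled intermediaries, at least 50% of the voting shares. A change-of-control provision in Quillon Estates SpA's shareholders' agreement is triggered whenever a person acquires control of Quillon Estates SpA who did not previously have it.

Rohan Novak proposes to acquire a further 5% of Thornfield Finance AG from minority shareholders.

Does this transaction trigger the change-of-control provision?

The purchase changes only Rohan's holdings, so Rohan is the only person who could newly come to control Quillon.
Rohan holds 52% of Northlake, so Rohan controls Northlake.
Northlake holds 69% of Solent, so Rohan controls Solent.
Neither Rohan nor any entity Rohan controls holds any voting interest in Quillon.
So before the transaction, Rohan does not control Quillon.
After the purchase, Rohan's direct stake in Thornfield rises to 30% + 5% = 35%.
Rohan's side now holds 35% of Thornfield, not ≥ 50%, so Rohan still does not control Thornfield.
After the transaction, neither Rohan nor any entity Rohan controls holds a voting interest in Quillon, so Rohan still does not control it.
No new person acquires control, so the clause is not triggered.

No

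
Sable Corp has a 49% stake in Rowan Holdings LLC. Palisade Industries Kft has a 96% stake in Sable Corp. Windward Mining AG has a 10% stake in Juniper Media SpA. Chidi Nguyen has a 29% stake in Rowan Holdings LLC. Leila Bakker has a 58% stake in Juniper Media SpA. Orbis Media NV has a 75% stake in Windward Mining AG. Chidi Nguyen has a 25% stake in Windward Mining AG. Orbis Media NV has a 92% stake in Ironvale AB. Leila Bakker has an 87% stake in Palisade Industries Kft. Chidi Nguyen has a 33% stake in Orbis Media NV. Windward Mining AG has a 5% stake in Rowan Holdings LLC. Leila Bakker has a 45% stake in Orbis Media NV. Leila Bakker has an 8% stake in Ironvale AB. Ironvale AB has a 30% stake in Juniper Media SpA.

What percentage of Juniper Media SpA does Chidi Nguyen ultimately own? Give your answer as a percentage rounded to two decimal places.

14.08%

Chidi reaches Juniper along 3 paths.
Via Orbis → Ironvale: 33% × 92% × 30% = 9.108%.
Via Windward: 25% × 10% = 2.5%.
Via Orbis → Windward: 33% × 75% × 10% = 2.475%.
Total: 9.108% + 2.5% + 2.475% = 14.083%.
Rounded: 14.08%.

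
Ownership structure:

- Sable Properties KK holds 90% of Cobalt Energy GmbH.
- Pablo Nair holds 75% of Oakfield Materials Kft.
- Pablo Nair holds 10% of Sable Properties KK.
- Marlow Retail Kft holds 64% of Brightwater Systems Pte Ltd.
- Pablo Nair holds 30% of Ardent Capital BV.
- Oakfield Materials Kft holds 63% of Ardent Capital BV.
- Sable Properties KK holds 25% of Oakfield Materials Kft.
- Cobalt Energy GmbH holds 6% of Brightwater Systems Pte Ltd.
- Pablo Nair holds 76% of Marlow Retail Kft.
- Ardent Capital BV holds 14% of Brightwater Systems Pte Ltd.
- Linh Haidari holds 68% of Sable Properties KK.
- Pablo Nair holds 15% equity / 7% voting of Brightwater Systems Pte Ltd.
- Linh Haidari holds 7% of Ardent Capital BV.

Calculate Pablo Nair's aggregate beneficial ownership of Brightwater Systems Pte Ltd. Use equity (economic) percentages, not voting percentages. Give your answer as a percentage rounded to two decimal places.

75.22%

Pablo reaches Brightwater along 6 paths.
Via Oakfield → Ardent: 75% × 63% × 14% = 6.615%.
Via Sable → Oakfield → Ardent: 10% × 25% × 63% × 14% = 0.2205%.
Via Ardent: 30% × 14% = 4.2%.
Via Marlow: 76% × 64% = 48.64%.
Via Sable → Cobalt: 10% × 90% × 6% = 0.54%.
Direct stake: 15% = 15%.
Total: 6.615% + 0.2205% + 4.2% + 48.64% + 0.54% + 15% = 75.2155%.
Rounded: 75.22%.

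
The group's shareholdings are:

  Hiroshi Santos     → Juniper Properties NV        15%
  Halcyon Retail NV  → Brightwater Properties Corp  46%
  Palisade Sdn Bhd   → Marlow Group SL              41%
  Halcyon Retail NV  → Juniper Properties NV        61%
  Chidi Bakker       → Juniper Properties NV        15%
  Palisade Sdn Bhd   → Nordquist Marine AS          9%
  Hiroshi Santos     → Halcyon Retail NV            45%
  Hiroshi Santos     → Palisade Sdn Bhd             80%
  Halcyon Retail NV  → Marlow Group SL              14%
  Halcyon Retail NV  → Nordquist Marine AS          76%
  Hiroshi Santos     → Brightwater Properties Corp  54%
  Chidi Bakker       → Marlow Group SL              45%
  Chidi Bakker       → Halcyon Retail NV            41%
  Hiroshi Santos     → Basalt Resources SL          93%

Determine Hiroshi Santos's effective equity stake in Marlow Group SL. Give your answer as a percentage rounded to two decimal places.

39.10%

Hiroshi reaches Marlow along 2 paths.
Via Halcyon: 45% × 14% = 6.3%.
Via Palisade: 80% × 41% = 32.8%.
Total: 6.3% + 32.8% = 39.1%.
Rounded: 39.10%.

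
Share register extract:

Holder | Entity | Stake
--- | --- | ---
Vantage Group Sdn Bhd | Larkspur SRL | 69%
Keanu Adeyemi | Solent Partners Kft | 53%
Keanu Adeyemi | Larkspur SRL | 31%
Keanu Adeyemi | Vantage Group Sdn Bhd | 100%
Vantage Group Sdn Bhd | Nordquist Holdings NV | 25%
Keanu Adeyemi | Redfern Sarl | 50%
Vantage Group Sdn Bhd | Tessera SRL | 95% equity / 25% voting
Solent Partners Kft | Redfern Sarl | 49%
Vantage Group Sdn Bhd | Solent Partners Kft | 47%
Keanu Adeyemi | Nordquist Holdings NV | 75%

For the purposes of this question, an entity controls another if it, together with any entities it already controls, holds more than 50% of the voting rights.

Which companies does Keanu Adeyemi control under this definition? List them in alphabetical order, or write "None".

Keanu holds 100% of Vantage, so Keanu controls Vantage.
Vantage and Keanu together hold 69% + 31% = 100% of Larkspur, so Keanu controls Larkspur.
Vantage and Keanu together hold 47% + 53% = 100% of Solent, so Keanu controls Solent.
Keanu and Solent together hold 50% + 49% = 99% of Redfern, so Keanu controls Redfern.
Keanu and Vantage together hold 75% + 25% = 100% of Nordquist, so Keanu controls Nordquist.
No other company's threshold is met.

Larkspur SRL, Nordquist Holdings NV, Redfern Sarl, Solent Partners Kft, Vantage Group Sdn Bhd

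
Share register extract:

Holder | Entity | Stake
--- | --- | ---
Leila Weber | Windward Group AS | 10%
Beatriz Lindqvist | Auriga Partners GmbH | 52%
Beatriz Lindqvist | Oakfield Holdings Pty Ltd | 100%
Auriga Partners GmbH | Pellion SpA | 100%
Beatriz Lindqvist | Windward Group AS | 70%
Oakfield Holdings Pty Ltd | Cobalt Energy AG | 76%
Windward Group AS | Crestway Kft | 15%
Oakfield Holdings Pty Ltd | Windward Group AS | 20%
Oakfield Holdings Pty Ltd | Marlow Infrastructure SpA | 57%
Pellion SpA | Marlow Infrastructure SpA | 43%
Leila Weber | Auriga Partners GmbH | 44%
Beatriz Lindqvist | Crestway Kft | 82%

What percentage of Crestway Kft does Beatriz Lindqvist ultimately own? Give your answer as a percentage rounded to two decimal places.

Beatriz reaches Crestway along 3 paths.
Direct stake: 82% = 82%.
Via Windward: 70% × 15% = 10.5%.
Via Oakfield → Windward: 100% × 20% × 15% = 3%.
Total: 82% + 10.5% + 3% = 95.5%.
Rounded: 95.50%.

95.50%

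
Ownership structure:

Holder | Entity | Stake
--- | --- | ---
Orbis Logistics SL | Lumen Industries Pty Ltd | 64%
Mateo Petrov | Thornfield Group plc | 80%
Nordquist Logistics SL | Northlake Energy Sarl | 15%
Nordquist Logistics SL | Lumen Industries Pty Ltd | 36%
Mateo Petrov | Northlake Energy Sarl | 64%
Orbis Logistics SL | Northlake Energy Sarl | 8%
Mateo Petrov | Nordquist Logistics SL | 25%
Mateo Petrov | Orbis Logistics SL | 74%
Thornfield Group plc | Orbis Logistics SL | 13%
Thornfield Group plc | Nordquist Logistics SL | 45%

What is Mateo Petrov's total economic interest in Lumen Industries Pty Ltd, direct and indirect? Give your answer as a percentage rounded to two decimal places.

75.98%

Mateo reaches Lumen along 4 paths.
Via Thornfield → Orbis: 80% × 13% × 64% = 6.656%.
Via Orbis: 74% × 64% = 47.36%.
Via Nordquist: 25% × 36% = 9%.
Via Thornfield → Nordquist: 80% × 45% × 36% = 12.96%.
Total: 6.656% + 47.36% + 9% + 12.96% = 75.976%.
Rounded: 75.98%.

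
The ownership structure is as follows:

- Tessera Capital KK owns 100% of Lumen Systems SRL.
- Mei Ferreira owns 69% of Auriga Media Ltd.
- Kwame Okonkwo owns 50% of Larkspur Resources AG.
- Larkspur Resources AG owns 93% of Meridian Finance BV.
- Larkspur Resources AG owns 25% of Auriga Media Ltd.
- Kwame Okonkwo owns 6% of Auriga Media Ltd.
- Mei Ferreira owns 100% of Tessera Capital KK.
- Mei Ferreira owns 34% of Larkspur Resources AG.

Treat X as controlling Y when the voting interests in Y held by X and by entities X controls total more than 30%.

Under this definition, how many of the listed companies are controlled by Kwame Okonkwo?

Kwame holds 50% of Larkspur, so Kwame controls Larkspur.
Larkspur holds 93% of Meridian, so Kwame controls Meridian.
Kwame and Larkspur together hold 6% + 25% = 31% of Auriga, so Kwame controls Auriga.
No other company's threshold is met.
Kwame controls 3 companies.

3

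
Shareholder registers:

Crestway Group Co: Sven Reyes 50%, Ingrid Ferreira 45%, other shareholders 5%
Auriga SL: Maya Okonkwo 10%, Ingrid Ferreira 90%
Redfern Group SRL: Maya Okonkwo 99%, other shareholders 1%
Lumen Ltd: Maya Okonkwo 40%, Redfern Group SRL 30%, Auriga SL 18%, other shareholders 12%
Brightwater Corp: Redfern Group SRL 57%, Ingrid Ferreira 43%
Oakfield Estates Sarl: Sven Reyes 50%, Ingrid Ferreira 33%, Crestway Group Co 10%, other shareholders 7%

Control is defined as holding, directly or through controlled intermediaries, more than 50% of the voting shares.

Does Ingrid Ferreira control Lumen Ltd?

Ingrid holds 90% of Auriga, so Ingrid controls Auriga.
In Lumen, Ingrid's side holds only 18%, not > 50%.
So Ingrid does not control Lumen.

No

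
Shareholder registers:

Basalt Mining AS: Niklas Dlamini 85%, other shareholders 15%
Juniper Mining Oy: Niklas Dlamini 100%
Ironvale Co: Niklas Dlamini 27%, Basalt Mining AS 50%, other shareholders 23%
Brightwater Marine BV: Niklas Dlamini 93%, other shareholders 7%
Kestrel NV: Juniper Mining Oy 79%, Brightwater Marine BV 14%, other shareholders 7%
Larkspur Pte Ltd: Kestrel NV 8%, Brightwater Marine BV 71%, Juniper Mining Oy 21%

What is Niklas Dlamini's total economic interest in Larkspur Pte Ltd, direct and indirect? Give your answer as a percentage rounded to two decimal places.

94.39%

Niklas reaches Larkspur along 4 paths.
Via Juniper → Kestrel: 100% × 79% × 8% = 6.32%.
Via Brightwater → Kestrel: 93% × 14% × 8% = 1.0416%.
Via Brightwater: 93% × 71% = 66.03%.
Via Juniper: 100% × 21% = 21%.
Total: 6.32% + 1.0416% + 66.03% + 21% = 94.3916%.
Rounded: 94.39%.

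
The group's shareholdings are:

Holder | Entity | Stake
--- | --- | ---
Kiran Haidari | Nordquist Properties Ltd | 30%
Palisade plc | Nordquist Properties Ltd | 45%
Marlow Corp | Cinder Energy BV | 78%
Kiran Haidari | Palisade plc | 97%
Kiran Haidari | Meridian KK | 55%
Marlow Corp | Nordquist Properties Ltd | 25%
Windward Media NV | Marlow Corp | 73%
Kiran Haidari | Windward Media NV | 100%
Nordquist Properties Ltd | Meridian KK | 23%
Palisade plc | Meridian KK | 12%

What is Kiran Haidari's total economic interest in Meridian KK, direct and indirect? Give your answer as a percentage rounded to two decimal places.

87.78%

Kiran reaches Meridian along 5 paths.
Direct stake: 55% = 55%.
Via Windward → Marlow → Nordquist: 100% × 73% × 25% × 23% = 4.1975%.
Via Palisade → Nordquist: 97% × 45% × 23% = 10.0395%.
Via Nordquist: 30% × 23% = 6.9%.
Via Palisade: 97% × 12% = 11.64%.
Total: 55% + 4.1975% + 10.0395% + 6.9% + 11.64% = 87.777%.
Rounded: 87.78%.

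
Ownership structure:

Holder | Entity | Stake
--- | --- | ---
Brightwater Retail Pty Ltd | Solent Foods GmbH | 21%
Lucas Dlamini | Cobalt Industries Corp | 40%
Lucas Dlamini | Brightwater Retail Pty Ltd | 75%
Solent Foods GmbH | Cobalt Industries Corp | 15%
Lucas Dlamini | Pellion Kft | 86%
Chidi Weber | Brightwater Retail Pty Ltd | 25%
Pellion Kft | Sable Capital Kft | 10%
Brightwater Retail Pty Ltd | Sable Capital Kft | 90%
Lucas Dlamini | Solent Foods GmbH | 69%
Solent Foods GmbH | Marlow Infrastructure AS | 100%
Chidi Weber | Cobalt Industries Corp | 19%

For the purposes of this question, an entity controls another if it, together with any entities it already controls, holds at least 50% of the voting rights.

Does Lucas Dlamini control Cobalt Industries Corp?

Yes

Lucas holds 75% of Brightwater, so Lucas controls Brightwater.
Brightwater and Lucas together hold 21% + 69% = 90% of Solent, so Lucas controls Solent.
Solent and Lucas together hold 15% + 40% = 55% of Cobalt, so Lucas controls Cobalt.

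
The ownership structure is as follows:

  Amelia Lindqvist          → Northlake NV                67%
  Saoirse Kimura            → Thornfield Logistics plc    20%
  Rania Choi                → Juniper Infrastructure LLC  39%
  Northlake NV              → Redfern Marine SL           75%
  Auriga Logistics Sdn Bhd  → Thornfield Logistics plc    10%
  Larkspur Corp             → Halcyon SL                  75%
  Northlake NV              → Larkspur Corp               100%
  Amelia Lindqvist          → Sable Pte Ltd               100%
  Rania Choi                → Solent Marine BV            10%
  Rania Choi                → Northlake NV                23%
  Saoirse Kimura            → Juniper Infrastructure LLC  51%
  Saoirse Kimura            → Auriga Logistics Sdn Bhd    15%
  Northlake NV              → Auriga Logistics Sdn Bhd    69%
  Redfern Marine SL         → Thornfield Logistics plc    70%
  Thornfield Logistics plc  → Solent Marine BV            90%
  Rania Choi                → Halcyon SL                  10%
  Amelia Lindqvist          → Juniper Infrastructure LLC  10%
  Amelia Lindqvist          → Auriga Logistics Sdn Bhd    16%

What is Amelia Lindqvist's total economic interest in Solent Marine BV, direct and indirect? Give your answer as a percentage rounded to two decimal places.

37.26%

Amelia reaches Solent along 3 paths.
Via Northlake → Redfern → Thornfield: 67% × 75% × 70% × 90% = 31.6575%.
Via Northlake → Auriga → Thornfield: 67% × 69% × 10% × 90% = 4.1607%.
Via Auriga → Thornfield: 16% × 10% × 90% = 1.44%.
Total: 31.6575% + 4.1607% + 1.44% = 37.2582%.
Rounded: 37.26%.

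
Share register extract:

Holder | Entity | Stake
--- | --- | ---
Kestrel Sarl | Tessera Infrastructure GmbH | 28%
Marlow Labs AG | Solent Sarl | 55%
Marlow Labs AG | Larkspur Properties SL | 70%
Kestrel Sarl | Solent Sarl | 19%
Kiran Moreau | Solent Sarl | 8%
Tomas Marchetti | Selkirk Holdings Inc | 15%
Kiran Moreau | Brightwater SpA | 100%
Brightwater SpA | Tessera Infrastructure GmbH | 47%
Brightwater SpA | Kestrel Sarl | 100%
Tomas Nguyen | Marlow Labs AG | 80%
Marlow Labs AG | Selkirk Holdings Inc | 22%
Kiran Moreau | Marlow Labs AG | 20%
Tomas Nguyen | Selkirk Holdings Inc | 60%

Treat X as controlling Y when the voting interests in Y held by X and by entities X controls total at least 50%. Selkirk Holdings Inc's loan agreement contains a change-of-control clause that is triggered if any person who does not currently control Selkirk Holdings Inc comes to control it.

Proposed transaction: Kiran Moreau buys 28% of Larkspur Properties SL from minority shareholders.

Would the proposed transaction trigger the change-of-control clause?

The purchase changes only Kiran's holdings, so Kiran is the only person who could newly come to control Selkirk.
Kiran holds 100% of Brightwater, so Kiran controls Brightwater.
Brightwater holds 100% of Kestrel, so Kiran controls Kestrel.
Brightwater and Kestrel together hold 47% + 28% = 75% of Tessera, so Kiran controls Tessera.
Neither Kiran nor any entity Kiran controls holds any voting interest in Selkirk.
So before the transaction, Kiran does not control Selkirk.
After the purchase, Kiran holds 28% of Larkspur directly.
Kiran's side now holds 28% of Larkspur, not ≥ 50%, so Kiran still does not control Larkspur.
After the transaction, neither Kiran nor any entity Kiran controls holds a voting interest in Selkirk, so Kiran still does not control it.
No new person acquires control, so the clause is not triggered.

No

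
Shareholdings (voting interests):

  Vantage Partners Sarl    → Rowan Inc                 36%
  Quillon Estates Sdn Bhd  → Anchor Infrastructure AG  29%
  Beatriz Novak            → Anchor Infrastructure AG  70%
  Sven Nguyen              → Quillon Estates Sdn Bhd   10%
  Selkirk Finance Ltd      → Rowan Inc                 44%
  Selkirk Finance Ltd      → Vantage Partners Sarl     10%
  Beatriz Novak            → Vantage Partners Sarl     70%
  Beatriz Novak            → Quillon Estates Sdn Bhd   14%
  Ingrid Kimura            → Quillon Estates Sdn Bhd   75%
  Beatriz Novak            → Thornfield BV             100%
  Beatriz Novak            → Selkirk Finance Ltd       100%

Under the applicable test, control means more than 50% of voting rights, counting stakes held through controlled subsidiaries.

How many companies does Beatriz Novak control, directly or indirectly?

5

Beatriz holds 100% of Selkirk, so Beatriz controls Selkirk.
Beatriz holds 100% of Thornfield, so Beatriz controls Thornfield.
Beatriz and Selkirk together hold 70% + 10% = 80% of Vantage, so Beatriz controls Vantage.
Beatriz holds 70% of Anchor, so Beatriz controls Anchor.
Vantage and Selkirk together hold 36% + 44% = 80% of Rowan, so Beatriz controls Rowan.
No other company's threshold is met.
Beatriz controls 5 companies.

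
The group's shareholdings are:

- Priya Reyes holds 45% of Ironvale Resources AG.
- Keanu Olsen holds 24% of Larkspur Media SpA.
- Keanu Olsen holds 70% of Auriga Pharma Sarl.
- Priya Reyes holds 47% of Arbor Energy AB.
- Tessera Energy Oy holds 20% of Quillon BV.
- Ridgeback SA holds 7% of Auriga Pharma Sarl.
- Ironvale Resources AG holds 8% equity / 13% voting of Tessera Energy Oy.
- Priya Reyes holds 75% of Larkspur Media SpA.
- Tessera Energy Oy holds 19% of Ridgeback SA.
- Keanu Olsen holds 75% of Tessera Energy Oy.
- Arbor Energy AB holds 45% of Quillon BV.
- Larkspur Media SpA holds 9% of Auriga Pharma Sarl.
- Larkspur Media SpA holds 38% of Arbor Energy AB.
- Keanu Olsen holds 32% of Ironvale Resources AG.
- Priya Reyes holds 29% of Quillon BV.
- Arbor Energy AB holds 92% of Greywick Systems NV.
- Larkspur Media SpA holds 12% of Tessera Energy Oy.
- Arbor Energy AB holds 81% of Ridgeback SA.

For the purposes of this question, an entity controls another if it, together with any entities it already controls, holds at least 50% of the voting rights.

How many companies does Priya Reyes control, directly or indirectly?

5

Priya holds 75% of Larkspur, so Priya controls Larkspur.
Priya and Larkspur together hold 47% + 38% = 85% of Arbor, so Priya controls Arbor.
Arbor holds 81% of Ridgeback, so Priya controls Ridgeback.
Arbor and Priya together hold 45% + 29% = 74% of Quillon, so Priya controls Quillon.
Arbor holds 92% of Greywick, so Priya controls Greywick.
No other company's threshold is met.
Priya controls 5 companies.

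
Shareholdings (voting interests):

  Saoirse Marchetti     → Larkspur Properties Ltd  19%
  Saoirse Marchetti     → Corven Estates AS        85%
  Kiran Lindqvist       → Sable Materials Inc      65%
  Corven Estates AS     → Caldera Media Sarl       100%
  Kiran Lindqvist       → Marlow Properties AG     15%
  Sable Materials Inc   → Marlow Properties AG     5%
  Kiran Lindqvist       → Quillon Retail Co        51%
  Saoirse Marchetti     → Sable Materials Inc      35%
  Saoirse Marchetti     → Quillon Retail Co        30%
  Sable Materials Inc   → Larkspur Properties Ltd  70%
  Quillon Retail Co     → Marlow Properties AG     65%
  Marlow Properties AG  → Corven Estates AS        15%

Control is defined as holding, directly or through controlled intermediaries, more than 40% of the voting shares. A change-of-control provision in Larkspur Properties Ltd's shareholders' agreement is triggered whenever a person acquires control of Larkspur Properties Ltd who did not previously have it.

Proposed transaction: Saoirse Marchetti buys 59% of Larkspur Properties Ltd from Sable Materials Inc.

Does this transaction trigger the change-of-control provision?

The purchase adds only to Saoirse's holdings (Sable's stake shrinks), so Saoirse is the only person who could newly come to control Larkspur.
Saoirse holds 85% of Corven, so Saoirse controls Corven.
Corven holds 100% of Caldera, so Saoirse controls Caldera.
In Larkspur, Saoirse's side holds only 19%, not > 40%.
So before the transaction, Saoirse does not control Larkspur.
After the purchase, Saoirse's direct stake in Larkspur rises to 19% + 59% = 78%, and Sable's stake falls to 11%.
Saoirse holds 78% of Larkspur, so Saoirse controls Larkspur.
Saoirse did not control Larkspur before and does after, so the clause is triggered.

Yes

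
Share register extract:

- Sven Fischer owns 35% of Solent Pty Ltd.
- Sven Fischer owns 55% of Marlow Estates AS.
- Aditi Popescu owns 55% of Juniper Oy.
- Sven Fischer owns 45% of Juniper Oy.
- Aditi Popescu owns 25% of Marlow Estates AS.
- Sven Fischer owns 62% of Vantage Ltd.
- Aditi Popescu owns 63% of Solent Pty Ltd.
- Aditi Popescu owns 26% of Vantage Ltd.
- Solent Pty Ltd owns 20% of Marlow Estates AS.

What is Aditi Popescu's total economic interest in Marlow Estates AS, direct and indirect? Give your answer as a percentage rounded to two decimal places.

37.60%

Aditi reaches Marlow along 2 paths.
Via Solent: 63% × 20% = 12.6%.
Direct stake: 25% = 25%.
Total: 12.6% + 25% = 37.6%.
Rounded: 37.60%.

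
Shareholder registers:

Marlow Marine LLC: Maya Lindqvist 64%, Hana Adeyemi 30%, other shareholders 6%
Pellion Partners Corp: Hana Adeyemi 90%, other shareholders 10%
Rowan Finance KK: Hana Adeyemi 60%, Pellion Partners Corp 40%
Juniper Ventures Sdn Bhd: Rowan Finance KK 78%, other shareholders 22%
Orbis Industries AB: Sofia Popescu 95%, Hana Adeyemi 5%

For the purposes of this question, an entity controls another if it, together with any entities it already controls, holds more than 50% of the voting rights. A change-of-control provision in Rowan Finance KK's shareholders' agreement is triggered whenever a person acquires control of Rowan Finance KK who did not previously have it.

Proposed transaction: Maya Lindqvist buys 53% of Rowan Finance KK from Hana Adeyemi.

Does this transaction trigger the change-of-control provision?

Yes

The purchase adds only to Maya's holdings (Hana's stake shrinks), so Maya is the only person who could newly come to control Rowan.
Maya holds 64% of Marlow, so Maya controls Marlow.
Neither Maya nor any entity Maya controls holds any voting interest in Rowan.
So before the transaction, Maya does not control Rowan.
After the purchase, Maya holds 53% of Rowan directly, and Hana's stake falls to 7%.
Maya holds 53% of Rowan, so Maya controls Rowan.
Maya did not control Rowan before and does after, so the clause is triggered.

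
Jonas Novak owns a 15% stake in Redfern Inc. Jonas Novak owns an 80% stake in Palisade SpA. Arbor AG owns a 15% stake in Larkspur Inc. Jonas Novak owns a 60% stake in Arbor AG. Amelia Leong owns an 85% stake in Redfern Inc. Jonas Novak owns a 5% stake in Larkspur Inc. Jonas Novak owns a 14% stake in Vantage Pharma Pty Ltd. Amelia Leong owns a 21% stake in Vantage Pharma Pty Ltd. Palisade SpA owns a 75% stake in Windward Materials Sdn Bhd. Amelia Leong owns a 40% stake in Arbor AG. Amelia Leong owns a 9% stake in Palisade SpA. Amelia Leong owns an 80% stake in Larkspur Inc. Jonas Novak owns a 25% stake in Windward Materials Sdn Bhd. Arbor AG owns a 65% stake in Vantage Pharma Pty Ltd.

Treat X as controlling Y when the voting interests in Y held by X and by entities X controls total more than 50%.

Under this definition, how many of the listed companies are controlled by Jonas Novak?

4

Jonas holds 80% of Palisade, so Jonas controls Palisade.
Jonas holds 60% of Arbor, so Jonas controls Arbor.
Jonas and Palisade together hold 25% + 75% = 100% of Windward, so Jonas controls Windward.
Arbor and Jonas together hold 65% + 14% = 79% of Vantage, so Jonas controls Vantage.
No other company's threshold is met.
Jonas controls 4 companies.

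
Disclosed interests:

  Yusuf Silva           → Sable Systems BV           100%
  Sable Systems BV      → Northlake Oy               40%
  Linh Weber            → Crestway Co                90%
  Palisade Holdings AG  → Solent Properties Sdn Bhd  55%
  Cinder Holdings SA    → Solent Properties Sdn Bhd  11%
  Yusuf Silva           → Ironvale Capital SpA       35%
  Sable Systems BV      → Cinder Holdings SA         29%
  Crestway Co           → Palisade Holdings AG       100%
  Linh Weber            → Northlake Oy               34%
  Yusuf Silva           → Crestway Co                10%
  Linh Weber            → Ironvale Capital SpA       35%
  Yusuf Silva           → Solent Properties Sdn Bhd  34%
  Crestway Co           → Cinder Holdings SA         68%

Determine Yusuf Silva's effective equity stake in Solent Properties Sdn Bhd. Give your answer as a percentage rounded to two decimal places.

Yusuf reaches Solent along 4 paths.
Via Crestway → Palisade: 10% × 100% × 55% = 5.5%.
Direct stake: 34% = 34%.
Via Crestway → Cinder: 10% × 68% × 11% = 0.748%.
Via Sable → Cinder: 100% × 29% × 11% = 3.19%.
Total: 5.5% + 34% + 0.748% + 3.19% = 43.438%.
Rounded: 43.44%.

43.44%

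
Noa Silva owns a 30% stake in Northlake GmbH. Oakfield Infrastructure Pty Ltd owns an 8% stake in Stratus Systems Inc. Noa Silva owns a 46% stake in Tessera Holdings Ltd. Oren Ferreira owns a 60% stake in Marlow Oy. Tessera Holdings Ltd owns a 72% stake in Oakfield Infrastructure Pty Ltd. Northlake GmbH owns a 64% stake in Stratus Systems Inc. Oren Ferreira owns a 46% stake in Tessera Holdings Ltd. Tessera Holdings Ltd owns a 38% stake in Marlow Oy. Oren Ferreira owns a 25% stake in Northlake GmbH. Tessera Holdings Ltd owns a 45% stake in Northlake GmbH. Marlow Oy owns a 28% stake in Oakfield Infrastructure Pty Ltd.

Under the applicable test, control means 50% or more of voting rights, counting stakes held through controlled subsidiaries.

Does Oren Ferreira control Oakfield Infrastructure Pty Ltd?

Oren holds 60% of Marlow, so Oren controls Marlow.
In Oakfield, Oren's side holds only 28%, not ≥ 50%.
So Oren does not control Oakfield.

No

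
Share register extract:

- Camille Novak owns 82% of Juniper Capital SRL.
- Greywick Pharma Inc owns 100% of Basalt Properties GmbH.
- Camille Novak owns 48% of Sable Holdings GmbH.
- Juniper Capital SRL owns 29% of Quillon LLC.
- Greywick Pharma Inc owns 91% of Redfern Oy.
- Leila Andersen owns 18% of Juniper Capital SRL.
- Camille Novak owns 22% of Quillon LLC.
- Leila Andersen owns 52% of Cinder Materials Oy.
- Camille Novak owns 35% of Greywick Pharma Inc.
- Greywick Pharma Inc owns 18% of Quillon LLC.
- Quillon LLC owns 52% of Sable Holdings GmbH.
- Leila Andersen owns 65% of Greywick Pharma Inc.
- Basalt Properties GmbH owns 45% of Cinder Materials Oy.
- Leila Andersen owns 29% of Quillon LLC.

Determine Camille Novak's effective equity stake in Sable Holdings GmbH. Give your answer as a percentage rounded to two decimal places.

75.08%

Camille reaches Sable along 4 paths.
Via Greywick → Quillon: 35% × 18% × 52% = 3.276%.
Via Juniper → Quillon: 82% × 29% × 52% = 12.3656%.
Via Quillon: 22% × 52% = 11.44%.
Direct stake: 48% = 48%.
Total: 3.276% + 12.3656% + 11.44% + 48% = 75.0816%.
Rounded: 75.08%.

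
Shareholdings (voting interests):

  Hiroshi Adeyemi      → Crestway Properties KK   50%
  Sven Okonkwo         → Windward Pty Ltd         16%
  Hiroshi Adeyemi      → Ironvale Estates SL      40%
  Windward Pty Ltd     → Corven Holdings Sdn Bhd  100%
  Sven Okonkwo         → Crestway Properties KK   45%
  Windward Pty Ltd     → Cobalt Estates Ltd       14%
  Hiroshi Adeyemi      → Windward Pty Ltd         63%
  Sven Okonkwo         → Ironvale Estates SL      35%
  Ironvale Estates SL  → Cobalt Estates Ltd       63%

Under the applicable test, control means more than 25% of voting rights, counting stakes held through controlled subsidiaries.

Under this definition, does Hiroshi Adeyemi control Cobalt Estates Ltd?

Hiroshi holds 40% of Ironvale, so Hiroshi controls Ironvale.
Hiroshi holds 63% of Windward, so Hiroshi controls Windward.
Ironvale and Windward together hold 63% + 14% = 77% of Cobalt, so Hiroshi controls Cobalt.

Yes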